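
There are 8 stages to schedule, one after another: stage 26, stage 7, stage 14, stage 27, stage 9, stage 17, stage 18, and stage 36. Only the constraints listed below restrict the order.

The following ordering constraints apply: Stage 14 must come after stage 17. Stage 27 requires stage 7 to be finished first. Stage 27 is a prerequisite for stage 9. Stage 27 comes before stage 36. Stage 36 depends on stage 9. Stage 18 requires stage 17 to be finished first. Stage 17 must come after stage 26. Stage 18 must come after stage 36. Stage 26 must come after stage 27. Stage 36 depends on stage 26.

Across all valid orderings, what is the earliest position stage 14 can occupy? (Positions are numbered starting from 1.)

Working backwards through the constraints from stage 14, its full set of required predecessors is stage 26, stage 7, stage 27, stage 17 — 4 of them.
So at minimum 4 stages come before stage 14, putting stage 14 no earlier than position 5. That position is achievable by scheduling exactly those predecessors first.

5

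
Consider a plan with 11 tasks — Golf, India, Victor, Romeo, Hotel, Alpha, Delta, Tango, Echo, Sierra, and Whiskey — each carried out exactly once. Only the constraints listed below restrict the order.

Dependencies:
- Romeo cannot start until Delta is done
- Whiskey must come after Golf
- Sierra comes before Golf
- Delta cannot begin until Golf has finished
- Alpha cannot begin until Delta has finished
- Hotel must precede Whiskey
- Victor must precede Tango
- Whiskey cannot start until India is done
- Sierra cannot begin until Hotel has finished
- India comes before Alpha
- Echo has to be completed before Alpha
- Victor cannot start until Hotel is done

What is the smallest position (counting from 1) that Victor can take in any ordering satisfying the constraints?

Working backwards through the constraints from Victor, its only required predecessor is Hotel.
So at minimum 1 task comes before Victor, putting Victor no earlier than position 2. That position is achievable by scheduling exactly that predecessor first.

2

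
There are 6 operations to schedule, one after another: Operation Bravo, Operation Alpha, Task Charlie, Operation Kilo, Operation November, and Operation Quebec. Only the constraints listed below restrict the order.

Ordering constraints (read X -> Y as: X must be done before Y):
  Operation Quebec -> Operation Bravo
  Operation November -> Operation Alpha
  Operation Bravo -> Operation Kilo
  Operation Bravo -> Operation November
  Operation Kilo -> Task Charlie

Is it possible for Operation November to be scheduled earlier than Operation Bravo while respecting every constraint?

No

Following Operation Bravo → Operation November, Operation Bravo must precede Operation November in every valid ordering.
Hence Operation November can never be scheduled before Operation Bravo.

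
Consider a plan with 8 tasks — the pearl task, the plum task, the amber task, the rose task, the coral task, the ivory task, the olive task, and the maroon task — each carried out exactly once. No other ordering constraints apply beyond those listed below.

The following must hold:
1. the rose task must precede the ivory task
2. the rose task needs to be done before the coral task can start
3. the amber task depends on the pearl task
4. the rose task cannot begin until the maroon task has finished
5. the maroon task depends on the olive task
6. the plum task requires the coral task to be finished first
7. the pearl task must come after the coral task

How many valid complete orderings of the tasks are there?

15

The olive task is the only task with nothing required before it, so every ordering starts there.
Systematically extending each partial ordering one task at a time and counting, there are 15 complete orderings.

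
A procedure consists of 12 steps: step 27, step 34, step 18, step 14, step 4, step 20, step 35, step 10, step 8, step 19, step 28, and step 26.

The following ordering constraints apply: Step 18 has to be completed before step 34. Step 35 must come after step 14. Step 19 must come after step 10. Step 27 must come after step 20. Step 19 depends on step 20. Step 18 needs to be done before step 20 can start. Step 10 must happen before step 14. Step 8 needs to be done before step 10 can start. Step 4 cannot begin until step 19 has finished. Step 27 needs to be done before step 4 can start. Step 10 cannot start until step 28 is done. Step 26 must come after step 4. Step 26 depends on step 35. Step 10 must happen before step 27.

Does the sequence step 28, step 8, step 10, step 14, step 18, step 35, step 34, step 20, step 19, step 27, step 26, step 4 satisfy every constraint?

No

Here step 4 comes after step 26.
Since step 4 is required before step 26, the ordering is invalid.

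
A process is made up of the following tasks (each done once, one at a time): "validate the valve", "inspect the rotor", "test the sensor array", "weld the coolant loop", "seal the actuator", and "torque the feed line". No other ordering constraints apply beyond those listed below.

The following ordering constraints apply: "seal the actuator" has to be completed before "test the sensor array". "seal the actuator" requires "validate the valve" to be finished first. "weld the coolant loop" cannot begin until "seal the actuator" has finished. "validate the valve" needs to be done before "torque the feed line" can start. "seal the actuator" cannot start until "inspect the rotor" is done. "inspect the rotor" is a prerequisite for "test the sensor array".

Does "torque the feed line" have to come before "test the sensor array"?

No

Nothing in the constraints links "torque the feed line" and "test the sensor array"; they are unordered relative to each other.
So "torque the feed line" can come before "test the sensor array" or after — it is not forced.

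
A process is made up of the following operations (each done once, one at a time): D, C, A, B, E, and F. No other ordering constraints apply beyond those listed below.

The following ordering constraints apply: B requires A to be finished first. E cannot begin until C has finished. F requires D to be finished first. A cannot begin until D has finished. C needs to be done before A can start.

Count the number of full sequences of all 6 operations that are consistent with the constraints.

The operations with no prerequisites are D, C; any of them can be placed first.
Enumerating by repeatedly choosing an available operation (one whose prerequisites are all placed) gives 30 distinct complete orderings.

30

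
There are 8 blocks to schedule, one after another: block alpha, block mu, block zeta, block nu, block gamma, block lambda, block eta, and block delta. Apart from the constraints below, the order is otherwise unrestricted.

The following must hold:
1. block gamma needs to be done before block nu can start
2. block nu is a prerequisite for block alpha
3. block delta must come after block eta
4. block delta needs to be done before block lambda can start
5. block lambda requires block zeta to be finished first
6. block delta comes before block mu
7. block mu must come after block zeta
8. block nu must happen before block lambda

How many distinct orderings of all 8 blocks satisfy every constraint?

270

The blocks with no prerequisites are block zeta, block gamma, block eta; any of them can be placed first.
Systematically extending each partial ordering one block at a time and counting, there are 270 complete orderings.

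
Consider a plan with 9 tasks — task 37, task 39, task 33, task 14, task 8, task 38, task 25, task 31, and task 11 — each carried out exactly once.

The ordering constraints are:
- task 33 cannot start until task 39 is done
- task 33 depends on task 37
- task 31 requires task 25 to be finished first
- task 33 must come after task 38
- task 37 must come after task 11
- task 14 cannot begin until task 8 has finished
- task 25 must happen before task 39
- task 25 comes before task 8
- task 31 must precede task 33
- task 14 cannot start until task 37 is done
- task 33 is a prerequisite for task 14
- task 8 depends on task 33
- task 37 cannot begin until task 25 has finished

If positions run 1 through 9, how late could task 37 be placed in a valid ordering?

6

Following every chain forward from task 37, the tasks that must come later are task 33, task 14, task 8 — 3 of them.
With 3 mandatory successors out of 9 tasks total, the latest slot for task 37 is 9−3 = 6, and it's reachable by doing all non-successors before task 37.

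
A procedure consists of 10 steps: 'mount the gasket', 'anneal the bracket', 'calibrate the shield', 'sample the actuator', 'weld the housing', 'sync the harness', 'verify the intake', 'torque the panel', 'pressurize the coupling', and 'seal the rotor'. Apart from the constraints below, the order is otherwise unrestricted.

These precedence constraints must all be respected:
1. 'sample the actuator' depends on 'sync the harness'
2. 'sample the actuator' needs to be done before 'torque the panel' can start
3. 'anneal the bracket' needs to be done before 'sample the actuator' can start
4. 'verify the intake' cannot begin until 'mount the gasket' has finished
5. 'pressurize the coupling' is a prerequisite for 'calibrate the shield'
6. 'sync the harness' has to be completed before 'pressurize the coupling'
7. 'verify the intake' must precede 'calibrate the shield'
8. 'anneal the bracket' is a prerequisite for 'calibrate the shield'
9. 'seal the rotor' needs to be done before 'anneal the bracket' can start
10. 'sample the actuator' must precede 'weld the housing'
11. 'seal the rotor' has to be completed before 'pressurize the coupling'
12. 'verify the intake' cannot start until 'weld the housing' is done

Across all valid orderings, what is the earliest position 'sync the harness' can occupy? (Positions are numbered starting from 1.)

Nothing is required before 'sync the harness'; it can be the very first step.

1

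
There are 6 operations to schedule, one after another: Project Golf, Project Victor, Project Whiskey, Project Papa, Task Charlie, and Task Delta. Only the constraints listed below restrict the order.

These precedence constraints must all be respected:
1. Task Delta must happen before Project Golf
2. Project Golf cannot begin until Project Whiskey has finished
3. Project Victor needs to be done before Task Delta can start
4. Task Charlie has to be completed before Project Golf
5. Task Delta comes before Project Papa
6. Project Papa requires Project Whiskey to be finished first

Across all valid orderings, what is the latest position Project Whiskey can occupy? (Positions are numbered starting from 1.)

Following every chain forward from Project Whiskey, the operations that must come later are Project Golf, Project Papa — 2 of them.
So at least 2 operations follow Project Whiskey, putting Project Whiskey no later than position 4. That position is achievable by scheduling everything else first.

4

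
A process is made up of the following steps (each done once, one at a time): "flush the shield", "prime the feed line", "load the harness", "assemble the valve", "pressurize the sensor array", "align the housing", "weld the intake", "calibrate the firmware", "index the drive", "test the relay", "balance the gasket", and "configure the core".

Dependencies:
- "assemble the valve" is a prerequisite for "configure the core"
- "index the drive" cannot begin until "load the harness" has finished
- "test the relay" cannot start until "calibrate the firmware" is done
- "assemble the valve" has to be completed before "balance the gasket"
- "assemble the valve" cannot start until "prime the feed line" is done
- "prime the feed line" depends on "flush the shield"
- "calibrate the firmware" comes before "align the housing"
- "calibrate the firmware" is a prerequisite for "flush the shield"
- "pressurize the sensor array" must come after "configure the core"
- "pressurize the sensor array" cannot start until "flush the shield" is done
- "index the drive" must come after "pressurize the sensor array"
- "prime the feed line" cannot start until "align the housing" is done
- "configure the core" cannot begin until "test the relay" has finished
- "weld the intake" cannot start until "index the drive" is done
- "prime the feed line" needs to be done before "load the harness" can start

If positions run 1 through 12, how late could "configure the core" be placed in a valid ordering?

Every step that must follow "configure the core" has to come after it. Tracing all chains starting from "configure the core", those steps are: "pressurize the sensor array", "weld the intake", "index the drive" — 3 in total.
With 3 mandatory successors out of 12 steps total, the latest slot for "configure the core" is 12−3 = 9, and it's reachable by doing all non-successors before "configure the core".

9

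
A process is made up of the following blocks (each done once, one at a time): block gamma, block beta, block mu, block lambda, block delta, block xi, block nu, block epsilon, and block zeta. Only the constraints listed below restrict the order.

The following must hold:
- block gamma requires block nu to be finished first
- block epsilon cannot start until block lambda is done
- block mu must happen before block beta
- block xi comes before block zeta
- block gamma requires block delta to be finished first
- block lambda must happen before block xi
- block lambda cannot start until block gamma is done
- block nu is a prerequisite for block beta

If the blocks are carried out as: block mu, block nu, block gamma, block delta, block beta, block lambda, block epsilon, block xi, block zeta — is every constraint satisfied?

Here block delta comes after block gamma.
Since block delta is required before block gamma, the ordering is invalid.

No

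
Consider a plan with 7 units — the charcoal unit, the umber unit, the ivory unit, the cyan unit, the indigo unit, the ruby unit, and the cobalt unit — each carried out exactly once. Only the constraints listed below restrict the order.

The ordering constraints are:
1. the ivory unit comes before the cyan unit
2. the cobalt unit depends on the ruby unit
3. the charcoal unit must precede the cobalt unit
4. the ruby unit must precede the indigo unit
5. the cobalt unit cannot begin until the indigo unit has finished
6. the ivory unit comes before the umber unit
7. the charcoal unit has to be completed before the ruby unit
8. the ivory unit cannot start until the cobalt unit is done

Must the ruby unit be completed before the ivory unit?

Following the dependencies: the ruby unit → the cobalt unit → the ivory unit.
Hence the ruby unit necessarily comes before the ivory unit.

Yes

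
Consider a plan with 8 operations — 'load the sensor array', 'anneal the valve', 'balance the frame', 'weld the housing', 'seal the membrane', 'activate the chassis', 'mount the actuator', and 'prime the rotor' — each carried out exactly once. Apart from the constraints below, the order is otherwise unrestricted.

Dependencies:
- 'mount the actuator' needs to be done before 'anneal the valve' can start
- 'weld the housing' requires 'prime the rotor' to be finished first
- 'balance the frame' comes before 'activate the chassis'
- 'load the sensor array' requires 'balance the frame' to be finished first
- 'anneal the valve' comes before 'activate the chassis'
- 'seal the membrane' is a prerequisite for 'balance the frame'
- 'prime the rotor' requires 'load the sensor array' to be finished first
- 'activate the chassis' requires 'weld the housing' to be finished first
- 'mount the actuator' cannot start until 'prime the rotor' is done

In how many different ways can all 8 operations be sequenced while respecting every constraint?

3

Only 'seal the membrane' has no prerequisites, so it must go first.
Systematically extending each partial ordering one operation at a time and counting, there are 3 complete orderings.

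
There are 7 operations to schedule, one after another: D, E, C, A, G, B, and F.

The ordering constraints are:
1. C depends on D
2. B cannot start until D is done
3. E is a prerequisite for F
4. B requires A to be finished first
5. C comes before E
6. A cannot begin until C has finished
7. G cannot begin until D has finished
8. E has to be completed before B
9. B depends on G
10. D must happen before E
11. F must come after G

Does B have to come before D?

No

The constraints actually force D before B (via D → B), not the other way around.
So B never precedes D.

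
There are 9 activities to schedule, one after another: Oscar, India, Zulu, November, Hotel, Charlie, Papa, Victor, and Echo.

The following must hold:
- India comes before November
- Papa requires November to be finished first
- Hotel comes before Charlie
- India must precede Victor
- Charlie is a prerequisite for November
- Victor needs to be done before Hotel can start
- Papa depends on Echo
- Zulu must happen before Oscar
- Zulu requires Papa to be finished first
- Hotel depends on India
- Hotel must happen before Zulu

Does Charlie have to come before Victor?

In fact the dependencies run the other way: Victor → Hotel → Charlie.
So Charlie does not have to come before Victor — it cannot.

No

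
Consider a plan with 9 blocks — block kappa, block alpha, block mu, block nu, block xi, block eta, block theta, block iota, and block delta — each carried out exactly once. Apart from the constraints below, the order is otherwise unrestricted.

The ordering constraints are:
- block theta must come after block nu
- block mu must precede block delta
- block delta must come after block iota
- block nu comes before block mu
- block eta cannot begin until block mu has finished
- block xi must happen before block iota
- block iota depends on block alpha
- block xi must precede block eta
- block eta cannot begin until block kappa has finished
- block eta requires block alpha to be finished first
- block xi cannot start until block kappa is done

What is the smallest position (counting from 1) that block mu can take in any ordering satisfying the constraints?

Working backwards through the constraints from block mu, its only required predecessor is block nu.
So at minimum 1 block comes before block mu, putting block mu no earlier than position 2. That position is achievable by scheduling exactly that predecessor first.

2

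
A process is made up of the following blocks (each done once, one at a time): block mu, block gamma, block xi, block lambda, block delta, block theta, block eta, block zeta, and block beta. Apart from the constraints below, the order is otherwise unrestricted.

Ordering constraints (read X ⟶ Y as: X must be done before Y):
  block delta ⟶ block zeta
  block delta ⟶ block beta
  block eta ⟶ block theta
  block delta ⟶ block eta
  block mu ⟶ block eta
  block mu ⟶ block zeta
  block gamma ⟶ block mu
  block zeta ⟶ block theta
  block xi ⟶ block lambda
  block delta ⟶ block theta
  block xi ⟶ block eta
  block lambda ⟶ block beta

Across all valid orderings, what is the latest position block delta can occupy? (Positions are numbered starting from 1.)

5

Following every chain forward from block delta, the blocks that must come later are block theta, block eta, block zeta, block beta — 4 of them.
With 4 mandatory successors out of 9 blocks total, the latest slot for block delta is 9−4 = 5, and it's reachable by doing all non-successors before block delta.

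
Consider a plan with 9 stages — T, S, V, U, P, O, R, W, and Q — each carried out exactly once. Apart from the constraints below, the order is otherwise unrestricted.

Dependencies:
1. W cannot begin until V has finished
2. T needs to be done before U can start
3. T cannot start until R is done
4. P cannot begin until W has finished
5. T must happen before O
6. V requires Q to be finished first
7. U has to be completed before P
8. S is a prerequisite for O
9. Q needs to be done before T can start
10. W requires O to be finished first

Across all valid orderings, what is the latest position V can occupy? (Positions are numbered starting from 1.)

7

Following every chain forward from V, the stages that must come later are P, W — 2 of them.
With 2 mandatory successors out of 9 stages total, the latest slot for V is 9−2 = 7, and it's reachable by doing all non-successors before V.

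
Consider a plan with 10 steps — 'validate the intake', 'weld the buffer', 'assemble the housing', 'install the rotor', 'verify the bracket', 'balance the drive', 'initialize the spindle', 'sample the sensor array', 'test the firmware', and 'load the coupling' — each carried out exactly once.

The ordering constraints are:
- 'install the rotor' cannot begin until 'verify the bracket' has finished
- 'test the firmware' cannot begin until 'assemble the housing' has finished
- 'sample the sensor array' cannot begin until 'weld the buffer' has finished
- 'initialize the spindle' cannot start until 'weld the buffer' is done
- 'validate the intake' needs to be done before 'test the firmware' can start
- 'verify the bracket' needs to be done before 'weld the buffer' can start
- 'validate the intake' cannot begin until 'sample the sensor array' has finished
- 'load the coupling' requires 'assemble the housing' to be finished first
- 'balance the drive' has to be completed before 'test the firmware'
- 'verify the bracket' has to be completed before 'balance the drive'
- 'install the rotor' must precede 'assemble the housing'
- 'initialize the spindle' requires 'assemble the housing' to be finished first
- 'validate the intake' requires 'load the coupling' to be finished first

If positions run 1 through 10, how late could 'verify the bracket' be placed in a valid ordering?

The steps that are forced after 'verify the bracket', directly or by a chain of constraints, are 'validate the intake', 'weld the buffer', 'assemble the housing', 'install the rotor', 'balance the drive', 'initialize the spindle', 'sample the sensor array', 'test the firmware', 'load the coupling'. That's 9 steps.
So at least 9 steps follow 'verify the bracket', putting 'verify the bracket' no later than position 1. That position is achievable by scheduling everything else first.

1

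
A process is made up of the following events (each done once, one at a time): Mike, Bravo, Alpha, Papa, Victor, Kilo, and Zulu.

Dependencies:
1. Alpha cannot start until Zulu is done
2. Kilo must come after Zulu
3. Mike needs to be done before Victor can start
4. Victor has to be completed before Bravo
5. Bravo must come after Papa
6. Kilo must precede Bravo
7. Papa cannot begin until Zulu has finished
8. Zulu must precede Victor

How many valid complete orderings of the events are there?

102

The events with no prerequisites are Mike, Zulu; any of them can be placed first.
Counting all ways to extend the partial order to a total order gives 102.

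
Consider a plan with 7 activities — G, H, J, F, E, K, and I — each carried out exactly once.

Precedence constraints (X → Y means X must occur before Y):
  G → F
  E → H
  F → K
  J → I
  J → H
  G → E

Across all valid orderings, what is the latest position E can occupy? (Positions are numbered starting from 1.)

Following the constraints forward from E, its only required successor is H.
So at least 1 activity follows E, putting E no later than position 6. That position is achievable by scheduling everything else first.

6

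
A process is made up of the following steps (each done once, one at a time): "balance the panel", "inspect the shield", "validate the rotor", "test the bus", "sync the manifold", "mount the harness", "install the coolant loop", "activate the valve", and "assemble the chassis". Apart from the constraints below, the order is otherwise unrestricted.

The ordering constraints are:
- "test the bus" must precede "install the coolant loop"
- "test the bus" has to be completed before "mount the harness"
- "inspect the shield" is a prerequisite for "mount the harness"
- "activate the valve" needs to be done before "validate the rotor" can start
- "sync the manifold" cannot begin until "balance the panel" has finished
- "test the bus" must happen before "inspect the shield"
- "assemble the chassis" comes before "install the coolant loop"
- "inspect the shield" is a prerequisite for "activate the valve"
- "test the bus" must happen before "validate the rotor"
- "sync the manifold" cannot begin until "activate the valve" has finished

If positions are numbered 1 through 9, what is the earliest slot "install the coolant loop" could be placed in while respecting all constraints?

Every step that must precede "install the coolant loop" has to come before it. Tracing all chains that end at "install the coolant loop", those steps are: "test the bus", "assemble the chassis" — 2 in total.
So at minimum 2 steps come before "install the coolant loop", putting "install the coolant loop" no earlier than position 3. That position is achievable by scheduling exactly those predecessors first.

3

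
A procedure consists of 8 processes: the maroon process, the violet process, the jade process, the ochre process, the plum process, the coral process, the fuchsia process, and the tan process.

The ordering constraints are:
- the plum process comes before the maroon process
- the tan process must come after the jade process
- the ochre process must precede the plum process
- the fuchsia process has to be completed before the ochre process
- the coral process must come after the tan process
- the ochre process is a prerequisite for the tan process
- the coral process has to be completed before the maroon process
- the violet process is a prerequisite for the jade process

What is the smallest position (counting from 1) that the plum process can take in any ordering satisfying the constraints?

The processes that are forced before the plum process, directly or transitively, are the ochre process, the fuchsia process. That's 2 processes.
With 2 mandatory predecessors, the earliest the plum process can sit is position 2+1 = 3, and placing just those 2 first achieves it.

3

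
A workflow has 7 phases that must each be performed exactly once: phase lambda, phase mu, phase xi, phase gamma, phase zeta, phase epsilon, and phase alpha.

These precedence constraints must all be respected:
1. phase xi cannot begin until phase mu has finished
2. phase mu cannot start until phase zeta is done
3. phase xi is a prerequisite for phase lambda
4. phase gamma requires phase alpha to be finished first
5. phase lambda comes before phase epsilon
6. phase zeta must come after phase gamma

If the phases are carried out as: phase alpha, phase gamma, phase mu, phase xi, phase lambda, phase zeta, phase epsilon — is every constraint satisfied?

In the proposed order, phase mu appears before phase zeta.
But one of the constraints requires phase zeta before phase mu, so this ordering violates it.

No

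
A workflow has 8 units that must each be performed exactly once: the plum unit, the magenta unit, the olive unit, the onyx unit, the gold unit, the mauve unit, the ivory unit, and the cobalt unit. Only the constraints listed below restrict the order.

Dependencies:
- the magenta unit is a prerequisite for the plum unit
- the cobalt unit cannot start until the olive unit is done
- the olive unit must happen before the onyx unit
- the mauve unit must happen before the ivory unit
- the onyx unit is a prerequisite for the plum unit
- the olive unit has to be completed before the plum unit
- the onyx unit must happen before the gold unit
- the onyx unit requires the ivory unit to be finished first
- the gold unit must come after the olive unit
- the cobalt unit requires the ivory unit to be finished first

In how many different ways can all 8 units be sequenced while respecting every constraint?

147

The units with no prerequisites are the magenta unit, the olive unit, the mauve unit; any of them can be placed first.
Counting all ways to extend the partial order to a total order gives 147.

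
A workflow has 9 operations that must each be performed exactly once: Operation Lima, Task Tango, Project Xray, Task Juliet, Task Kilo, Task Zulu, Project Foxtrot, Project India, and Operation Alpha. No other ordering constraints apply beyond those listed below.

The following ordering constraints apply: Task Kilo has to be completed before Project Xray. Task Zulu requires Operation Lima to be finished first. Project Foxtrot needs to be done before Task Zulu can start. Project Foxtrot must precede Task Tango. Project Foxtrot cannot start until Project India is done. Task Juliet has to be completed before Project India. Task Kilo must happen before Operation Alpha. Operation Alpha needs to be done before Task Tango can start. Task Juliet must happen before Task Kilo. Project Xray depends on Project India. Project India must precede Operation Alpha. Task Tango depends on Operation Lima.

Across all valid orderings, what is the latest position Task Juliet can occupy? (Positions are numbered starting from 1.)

2

The operations that are forced after Task Juliet, directly or by a chain of constraints, are Task Tango, Project Xray, Task Kilo, Task Zulu, Project Foxtrot, Project India, Operation Alpha. That's 7 operations.
So at least 7 operations follow Task Juliet, putting Task Juliet no later than position 2. That position is achievable by scheduling everything else first.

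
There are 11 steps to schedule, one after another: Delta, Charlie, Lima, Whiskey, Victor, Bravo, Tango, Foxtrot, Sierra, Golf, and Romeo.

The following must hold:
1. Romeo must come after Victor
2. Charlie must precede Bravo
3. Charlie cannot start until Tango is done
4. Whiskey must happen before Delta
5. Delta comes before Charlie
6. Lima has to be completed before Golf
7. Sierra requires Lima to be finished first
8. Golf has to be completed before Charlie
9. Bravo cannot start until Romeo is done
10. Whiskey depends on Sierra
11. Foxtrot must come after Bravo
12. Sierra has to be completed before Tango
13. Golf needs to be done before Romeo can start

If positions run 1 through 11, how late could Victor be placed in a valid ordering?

Following every chain forward from Victor, the steps that must come later are Bravo, Foxtrot, Romeo — 3 of them.
With 3 mandatory successors out of 11 steps total, the latest slot for Victor is 11−3 = 8, and it's reachable by doing all non-successors before Victor.

8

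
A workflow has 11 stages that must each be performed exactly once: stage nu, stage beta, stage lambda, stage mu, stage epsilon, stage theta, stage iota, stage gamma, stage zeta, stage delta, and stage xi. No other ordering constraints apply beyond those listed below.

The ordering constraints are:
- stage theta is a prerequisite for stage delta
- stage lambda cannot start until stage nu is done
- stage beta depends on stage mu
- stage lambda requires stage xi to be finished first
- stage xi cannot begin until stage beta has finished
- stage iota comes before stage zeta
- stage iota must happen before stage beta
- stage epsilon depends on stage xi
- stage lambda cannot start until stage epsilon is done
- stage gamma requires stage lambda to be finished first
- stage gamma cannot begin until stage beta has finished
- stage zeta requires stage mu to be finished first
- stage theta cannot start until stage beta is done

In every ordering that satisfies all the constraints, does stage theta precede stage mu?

There is a chain stage mu → stage beta → stage theta, which puts stage mu before stage theta.
So stage theta does not have to come before stage mu — it cannot.

No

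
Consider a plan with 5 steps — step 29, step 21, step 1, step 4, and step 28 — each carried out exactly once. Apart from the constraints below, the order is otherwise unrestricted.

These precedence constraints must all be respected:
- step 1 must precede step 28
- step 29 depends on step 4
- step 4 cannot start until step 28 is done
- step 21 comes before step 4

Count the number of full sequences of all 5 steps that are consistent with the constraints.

3

The steps with no prerequisites are step 21, step 1; any of them can be placed first.
Enumerating by repeatedly choosing an available step (one whose prerequisites are all placed) gives 3 distinct complete orderings.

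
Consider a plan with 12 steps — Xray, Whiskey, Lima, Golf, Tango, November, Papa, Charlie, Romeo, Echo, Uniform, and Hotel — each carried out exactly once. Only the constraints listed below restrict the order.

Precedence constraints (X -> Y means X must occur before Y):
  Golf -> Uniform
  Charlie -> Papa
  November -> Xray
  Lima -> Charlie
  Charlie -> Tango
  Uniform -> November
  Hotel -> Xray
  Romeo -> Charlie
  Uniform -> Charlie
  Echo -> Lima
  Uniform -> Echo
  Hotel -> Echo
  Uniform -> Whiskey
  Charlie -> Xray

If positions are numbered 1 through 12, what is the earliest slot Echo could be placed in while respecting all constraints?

4

The steps that are forced before Echo, directly or transitively, are Golf, Uniform, Hotel. That's 3 steps.
So at minimum 3 steps come before Echo, putting Echo no earlier than position 4. That position is achievable by scheduling exactly those predecessors first.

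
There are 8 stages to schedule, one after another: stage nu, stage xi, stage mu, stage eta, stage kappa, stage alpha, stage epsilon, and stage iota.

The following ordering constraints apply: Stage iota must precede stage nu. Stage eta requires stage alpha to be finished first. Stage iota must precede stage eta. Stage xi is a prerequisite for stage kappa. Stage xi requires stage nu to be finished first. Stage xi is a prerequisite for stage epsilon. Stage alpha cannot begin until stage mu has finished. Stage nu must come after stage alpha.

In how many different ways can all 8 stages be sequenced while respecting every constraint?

30

2 stages have no prerequisites (stage mu, stage iota), so any of them could come first.
Systematically extending each partial ordering one stage at a time and counting, there are 30 complete orderings.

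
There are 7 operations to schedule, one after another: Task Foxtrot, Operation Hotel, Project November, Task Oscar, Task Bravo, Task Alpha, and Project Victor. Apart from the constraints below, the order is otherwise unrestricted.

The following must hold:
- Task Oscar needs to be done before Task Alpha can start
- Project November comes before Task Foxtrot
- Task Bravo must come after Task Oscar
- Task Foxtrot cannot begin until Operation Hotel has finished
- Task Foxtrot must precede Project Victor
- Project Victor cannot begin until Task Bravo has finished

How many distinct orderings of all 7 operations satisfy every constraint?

3 operations have no prerequisites (Operation Hotel, Project November, Task Oscar), so any of them could come first.
Counting all ways to extend the partial order to a total order gives 100.

100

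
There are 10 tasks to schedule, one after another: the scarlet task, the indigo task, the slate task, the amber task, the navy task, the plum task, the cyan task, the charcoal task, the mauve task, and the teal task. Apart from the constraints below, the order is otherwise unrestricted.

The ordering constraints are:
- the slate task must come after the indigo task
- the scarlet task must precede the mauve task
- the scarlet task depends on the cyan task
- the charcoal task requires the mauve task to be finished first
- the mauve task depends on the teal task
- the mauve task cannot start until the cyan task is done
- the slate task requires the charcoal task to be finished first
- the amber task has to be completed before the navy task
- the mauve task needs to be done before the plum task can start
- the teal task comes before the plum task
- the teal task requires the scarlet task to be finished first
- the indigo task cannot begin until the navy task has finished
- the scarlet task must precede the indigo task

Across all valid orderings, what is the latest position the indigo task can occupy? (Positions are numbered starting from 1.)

Following the constraints forward from the indigo task, its only required successor is the slate task.
With 1 mandatory successor out of 10 tasks total, the latest slot for the indigo task is 10−1 = 9, and it's reachable by doing all non-successors before the indigo task.

9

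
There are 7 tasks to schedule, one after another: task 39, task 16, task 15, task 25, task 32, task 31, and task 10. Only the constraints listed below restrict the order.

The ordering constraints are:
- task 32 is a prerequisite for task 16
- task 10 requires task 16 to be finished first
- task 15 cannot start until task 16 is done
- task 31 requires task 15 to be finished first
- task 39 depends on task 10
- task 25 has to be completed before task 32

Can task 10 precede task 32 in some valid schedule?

There is a dependency chain task 32 → task 16 → task 10, so task 10 always comes after task 32.
Hence task 10 can never be scheduled before task 32.

No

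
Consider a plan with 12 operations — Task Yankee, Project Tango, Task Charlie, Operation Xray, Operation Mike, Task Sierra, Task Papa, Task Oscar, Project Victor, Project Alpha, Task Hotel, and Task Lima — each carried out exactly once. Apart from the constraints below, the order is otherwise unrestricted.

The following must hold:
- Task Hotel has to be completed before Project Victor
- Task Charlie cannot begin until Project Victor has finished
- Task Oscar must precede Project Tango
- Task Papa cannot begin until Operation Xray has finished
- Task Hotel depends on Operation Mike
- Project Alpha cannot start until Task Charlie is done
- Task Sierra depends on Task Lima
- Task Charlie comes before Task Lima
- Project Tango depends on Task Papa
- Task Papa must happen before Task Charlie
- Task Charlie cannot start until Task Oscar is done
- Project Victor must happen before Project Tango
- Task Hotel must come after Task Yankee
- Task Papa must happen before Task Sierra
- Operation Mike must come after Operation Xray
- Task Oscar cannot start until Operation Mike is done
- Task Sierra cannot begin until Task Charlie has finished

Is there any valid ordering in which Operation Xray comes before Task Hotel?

Yes

The constraints force Operation Xray before Task Hotel, so yes — every valid ordering has Operation Xray earlier.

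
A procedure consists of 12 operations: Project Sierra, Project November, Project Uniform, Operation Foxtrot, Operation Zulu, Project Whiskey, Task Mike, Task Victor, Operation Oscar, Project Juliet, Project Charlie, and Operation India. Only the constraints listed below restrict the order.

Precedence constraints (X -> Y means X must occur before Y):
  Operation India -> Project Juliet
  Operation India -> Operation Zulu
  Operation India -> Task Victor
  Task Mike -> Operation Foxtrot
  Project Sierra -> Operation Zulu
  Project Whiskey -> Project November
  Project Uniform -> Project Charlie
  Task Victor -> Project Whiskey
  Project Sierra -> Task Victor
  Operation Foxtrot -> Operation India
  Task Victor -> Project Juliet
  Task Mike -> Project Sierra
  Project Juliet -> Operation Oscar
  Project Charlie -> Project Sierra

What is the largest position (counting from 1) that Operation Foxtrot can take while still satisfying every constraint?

5

Following every chain forward from Operation Foxtrot, the operations that must come later are Project November, Operation Zulu, Project Whiskey, Task Victor, Operation Oscar, Project Juliet, Operation India — 7 of them.
So at least 7 operations follow Operation Foxtrot, putting Operation Foxtrot no later than position 5. That position is achievable by scheduling everything else first.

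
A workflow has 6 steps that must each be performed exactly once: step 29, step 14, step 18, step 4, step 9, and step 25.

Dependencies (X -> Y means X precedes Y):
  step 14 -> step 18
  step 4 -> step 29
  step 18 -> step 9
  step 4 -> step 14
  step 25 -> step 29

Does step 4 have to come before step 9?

Yes

Chaining the stated constraints: step 4 → step 14 → step 18 → step 9.
Hence step 4 necessarily comes before step 9.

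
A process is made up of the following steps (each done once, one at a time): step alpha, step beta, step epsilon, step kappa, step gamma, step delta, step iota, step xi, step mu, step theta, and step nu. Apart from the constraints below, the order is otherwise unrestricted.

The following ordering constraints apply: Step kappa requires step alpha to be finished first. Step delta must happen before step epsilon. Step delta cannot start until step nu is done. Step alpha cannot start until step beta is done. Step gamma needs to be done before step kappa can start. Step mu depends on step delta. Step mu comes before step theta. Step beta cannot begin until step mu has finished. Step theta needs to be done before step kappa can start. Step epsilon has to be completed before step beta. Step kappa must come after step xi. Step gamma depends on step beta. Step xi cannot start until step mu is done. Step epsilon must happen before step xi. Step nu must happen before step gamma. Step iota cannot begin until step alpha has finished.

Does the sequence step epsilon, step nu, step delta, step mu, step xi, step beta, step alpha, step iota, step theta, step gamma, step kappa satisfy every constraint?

In the proposed order, step epsilon appears before step delta.
Since step delta is required before step epsilon, the ordering is invalid.

No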